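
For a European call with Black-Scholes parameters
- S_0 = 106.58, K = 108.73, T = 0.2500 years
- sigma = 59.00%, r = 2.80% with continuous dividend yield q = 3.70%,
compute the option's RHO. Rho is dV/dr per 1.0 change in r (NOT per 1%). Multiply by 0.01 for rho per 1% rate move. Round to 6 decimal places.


d1 = 0.0721716334; d2 = -0.2228283666
phi(d1) = 0.3979046380; exp(-qT) = 0.9907926496; exp(-rT) = 0.9930244429
N(d2) = 0.4118345448
Rho = K*T*exp(-rT)*N(d2) = 108.7300 * 0.2500 * 0.9930244429 * 0.4118345448 = 11.116603

Answer: Rho = 11.116603


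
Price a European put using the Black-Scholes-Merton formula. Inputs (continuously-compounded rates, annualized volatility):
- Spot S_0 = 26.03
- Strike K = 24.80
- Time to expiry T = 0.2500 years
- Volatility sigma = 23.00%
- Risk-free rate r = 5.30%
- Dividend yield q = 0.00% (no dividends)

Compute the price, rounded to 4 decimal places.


d1 = (ln(S/K) + (r - q + 0.5*sigma^2) * T) / (sigma * sqrt(T)) = 0.59363970
d2 = d1 - sigma * sqrt(T) = 0.47863970
exp(-rT) = 0.98683739; exp(-qT) = 1.00000000
P = K * exp(-rT) * N(-d2) - S_0 * exp(-qT) * N(-d1)
N(-d1) = 0.27637656; N(-d2) = 0.31609748
P = 24.8000 * 0.98683739 * 0.31609748 - 26.0300 * 1.00000000 * 0.27637656 = 0.5420

Answer: Price = 0.5420


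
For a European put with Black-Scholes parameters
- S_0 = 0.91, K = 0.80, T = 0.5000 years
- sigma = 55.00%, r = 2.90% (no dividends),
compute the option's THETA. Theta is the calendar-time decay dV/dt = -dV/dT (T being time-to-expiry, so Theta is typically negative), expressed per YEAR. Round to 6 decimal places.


d1 = 0.5630058035; d2 = 0.1740970739
phi(d1) = 0.3404706681; exp(-qT) = 1.0000000000; exp(-rT) = 0.9856046187
Theta = -S*exp(-qT)*phi(d1)*sigma/(2*sqrt(T)) + r*K*exp(-rT)*N(-d2) - q*S*exp(-qT)*N(-d1)
N(-d1) = 0.2867154660; N(-d2) = 0.4308945864; sqrt(T) = 0.7071067812
Term 1 = -0.9100 * 1.0000000000 * 0.3404706681 * 0.5500 / (2 * 0.7071067812) = -0.1204949337
Term 2 = 0.0290 * 0.8000 * 0.9856046187 * 0.4308945864 = 0.0098528473
Term 3 = 0 (no dividend yield, q = 0)
Theta = -0.1204949337 + (0.0098528473) + (0.0000000000) = -0.110642

Answer: Theta = -0.110642


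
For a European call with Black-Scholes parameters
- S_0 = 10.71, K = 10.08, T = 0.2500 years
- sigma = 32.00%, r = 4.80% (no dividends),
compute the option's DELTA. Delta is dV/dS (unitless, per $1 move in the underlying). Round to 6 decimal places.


d1 = 0.5339038864; d2 = 0.3739038864
phi(d1) = 0.3459485504; exp(-qT) = 1.0000000000; exp(-rT) = 0.9880717129
N(d1) = 0.7032959834
Delta = exp(-qT) * N(d1) = 1.0000000000 * 0.7032959834 = 0.703296

Answer: Delta = 0.703296


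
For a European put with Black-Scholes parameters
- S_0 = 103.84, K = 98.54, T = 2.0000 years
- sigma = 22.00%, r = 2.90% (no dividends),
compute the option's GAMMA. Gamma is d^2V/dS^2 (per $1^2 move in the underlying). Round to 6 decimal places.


d1 = 0.5103661982; d2 = 0.1992392145
phi(d1) = 0.3502264403; exp(-qT) = 1.0000000000; exp(-rT) = 0.9436499474
Gamma = exp(-qT) * phi(d1) / (S * sigma * sqrt(T)) = 1.0000000000 * 0.3502264403 / (103.8400 * 0.2200 * 1.4142135624) = 0.010840

Answer: Gamma = 0.010840


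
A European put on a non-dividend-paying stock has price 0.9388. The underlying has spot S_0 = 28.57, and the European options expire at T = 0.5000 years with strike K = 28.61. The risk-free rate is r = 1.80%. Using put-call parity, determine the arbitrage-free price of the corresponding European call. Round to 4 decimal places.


Put-call parity: C - P = S_0 * exp(-qT) - K * exp(-rT).
S_0 * exp(-qT) = 28.5700 * 1.00000000 = 28.57000000
K * exp(-rT) = 28.6100 * 0.99104038 = 28.35366524
C = P + S*exp(-qT) - K*exp(-rT)
C = 0.9388 + 28.57000000 - 28.35366524 = 1.1551

Answer: Call price = 1.1551


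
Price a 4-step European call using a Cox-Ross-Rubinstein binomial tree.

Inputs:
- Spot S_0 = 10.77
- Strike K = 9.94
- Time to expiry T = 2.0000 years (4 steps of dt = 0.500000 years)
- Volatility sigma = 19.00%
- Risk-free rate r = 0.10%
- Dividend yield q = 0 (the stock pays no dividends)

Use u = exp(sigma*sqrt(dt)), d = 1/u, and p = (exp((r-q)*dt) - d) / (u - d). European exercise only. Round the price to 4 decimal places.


dt = T/N = 0.500000
u = exp(sigma*sqrt(dt)) = 1.143793; d = 1/u = 0.874284
p = (exp((r-q)*dt) - d) / (u - d) = 0.468319
Discount per step: exp(-r*dt) = 0.999500
Stock lattice S(k, i) with i counting down-moves:
  k=0: S(0,0) = 10.7700
  k=1: S(1,0) = 12.3187; S(1,1) = 9.4160
  k=2: S(2,0) = 14.0900; S(2,1) = 10.7700; S(2,2) = 8.2323
  k=3: S(3,0) = 16.1160; S(3,1) = 12.3187; S(3,2) = 9.4160; S(3,3) = 7.1974
  k=4: S(4,0) = 18.4334; S(4,1) = 14.0900; S(4,2) = 10.7700; S(4,3) = 8.2323; S(4,4) = 6.2925
Terminal payoffs V(N, i) = max(S_T - K, 0):
  V(4,0) = 8.493426; V(4,1) = 4.149996; V(4,2) = 0.830000; V(4,3) = 0.000000; V(4,4) = 0.000000
Backward induction: V(k, i) = exp(-r*dt) * [p * V(k+1, i) + (1-p) * V(k+1, i+1)].
  V(3,0) = exp(-r*dt) * [p*8.493426 + (1-p)*4.149996] = 6.181014
  V(3,1) = exp(-r*dt) * [p*4.149996 + (1-p)*0.830000] = 2.383624
  V(3,2) = exp(-r*dt) * [p*0.830000 + (1-p)*0.000000] = 0.388510
  V(3,3) = exp(-r*dt) * [p*0.000000 + (1-p)*0.000000] = 0.000000
  V(2,0) = exp(-r*dt) * [p*6.181014 + (1-p)*2.383624] = 4.159931
  V(2,1) = exp(-r*dt) * [p*2.383624 + (1-p)*0.388510] = 1.322198
  V(2,2) = exp(-r*dt) * [p*0.388510 + (1-p)*0.000000] = 0.181856
  V(1,0) = exp(-r*dt) * [p*4.159931 + (1-p)*1.322198] = 2.649836
  V(1,1) = exp(-r*dt) * [p*1.322198 + (1-p)*0.181856] = 0.715541
  V(0,0) = exp(-r*dt) * [p*2.649836 + (1-p)*0.715541] = 1.620597

Answer: Price = V(0,0) = 1.6206


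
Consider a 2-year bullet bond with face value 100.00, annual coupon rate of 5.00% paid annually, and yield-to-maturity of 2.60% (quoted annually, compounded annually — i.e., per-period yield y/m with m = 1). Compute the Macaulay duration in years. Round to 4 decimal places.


Coupon per period c = face * coupon_rate / m = 5.000000
Periods per year m = 1; per-period yield y/m = 0.026000
Number of cashflows N = 2
Cashflows (t years, CF_t, discount factor 1/(1+y/m)^(m*t), PV):
  t = 1.0000: CF_t = 5.000000, DF = 0.974659, PV = 4.873294
  t = 2.0000: CF_t = 105.000000, DF = 0.949960, PV = 99.745791
Price P = sum_t PV_t = 104.619085
Macaulay numerator sum_t t * PV_t:
  t * PV_t at t = 1.0000: 4.873294
  t * PV_t at t = 2.0000: 199.491581
Macaulay duration D = (sum_t t * PV_t) / P = 204.364876 / 104.619085 = 1.953419

Answer: Macaulay duration = 1.9534 years


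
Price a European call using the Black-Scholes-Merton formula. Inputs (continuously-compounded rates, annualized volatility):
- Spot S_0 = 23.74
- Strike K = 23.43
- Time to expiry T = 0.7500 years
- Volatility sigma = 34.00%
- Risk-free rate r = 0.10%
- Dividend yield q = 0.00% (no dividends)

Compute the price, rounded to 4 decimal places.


d1 = (ln(S/K) + (r - q + 0.5*sigma^2) * T) / (sigma * sqrt(T)) = 0.19441128
d2 = d1 - sigma * sqrt(T) = -0.10003736
exp(-rT) = 0.99925028; exp(-qT) = 1.00000000
C = S_0 * exp(-qT) * N(d1) - K * exp(-rT) * N(d2)
N(d1) = 0.57707307; N(d2) = 0.46015733
C = 23.7400 * 1.00000000 * 0.57707307 - 23.4300 * 0.99925028 * 0.46015733 = 2.9263

Answer: Price = 2.9263


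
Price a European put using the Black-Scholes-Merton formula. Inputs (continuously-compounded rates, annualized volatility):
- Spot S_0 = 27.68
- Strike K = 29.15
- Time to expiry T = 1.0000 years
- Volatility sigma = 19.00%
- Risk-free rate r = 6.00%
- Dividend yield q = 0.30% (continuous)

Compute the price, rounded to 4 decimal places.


Answer: Price = 2.0117

Derivation:
d1 = (ln(S/K) + (r - q + 0.5*sigma^2) * T) / (sigma * sqrt(T)) = 0.12265904
d2 = d1 - sigma * sqrt(T) = -0.06734096
exp(-rT) = 0.94176453; exp(-qT) = 0.99700450
P = K * exp(-rT) * N(-d2) - S_0 * exp(-qT) * N(-d1)
N(-d1) = 0.45118855; N(-d2) = 0.52684486
P = 29.1500 * 0.94176453 * 0.52684486 - 27.6800 * 0.99700450 * 0.45118855 = 2.0117


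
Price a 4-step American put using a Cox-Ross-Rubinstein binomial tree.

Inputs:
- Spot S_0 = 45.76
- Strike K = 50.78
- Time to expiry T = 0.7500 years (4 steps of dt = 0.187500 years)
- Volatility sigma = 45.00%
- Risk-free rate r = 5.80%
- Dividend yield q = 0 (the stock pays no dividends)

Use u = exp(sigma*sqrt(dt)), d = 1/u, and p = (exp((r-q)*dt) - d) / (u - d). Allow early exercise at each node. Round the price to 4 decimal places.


Answer: Price = V(0,0) = 9.4484

Derivation:
dt = T/N = 0.187500
u = exp(sigma*sqrt(dt)) = 1.215136; d = 1/u = 0.822953
p = (exp((r-q)*dt) - d) / (u - d) = 0.479320
Discount per step: exp(-r*dt) = 0.989184
Stock lattice S(k, i) with i counting down-moves:
  k=0: S(0,0) = 45.7600
  k=1: S(1,0) = 55.6046; S(1,1) = 37.6583
  k=2: S(2,0) = 67.5671; S(2,1) = 45.7600; S(2,2) = 30.9911
  k=3: S(3,0) = 82.1032; S(3,1) = 55.6046; S(3,2) = 37.6583; S(3,3) = 25.5042
  k=4: S(4,0) = 99.7666; S(4,1) = 67.5671; S(4,2) = 45.7600; S(4,3) = 30.9911; S(4,4) = 20.9888
Terminal payoffs V(N, i) = max(K - S_T, 0):
  V(4,0) = 0.000000; V(4,1) = 0.000000; V(4,2) = 5.020000; V(4,3) = 19.788936; V(4,4) = 29.791231
Backward induction: V(k, i) = exp(-r*dt) * [p * V(k+1, i) + (1-p) * V(k+1, i+1)]; then take max(V_cont, immediate exercise) for American.
  V(3,0) = exp(-r*dt) * [p*0.000000 + (1-p)*0.000000] = 0.000000; exercise = 0.000000; V(3,0) = max -> 0.000000
  V(3,1) = exp(-r*dt) * [p*0.000000 + (1-p)*5.020000] = 2.585540; exercise = 0.000000; V(3,1) = max -> 2.585540
  V(3,2) = exp(-r*dt) * [p*5.020000 + (1-p)*19.788936] = 12.572412; exercise = 13.121653; V(3,2) = max -> 13.121653
  V(3,3) = exp(-r*dt) * [p*19.788936 + (1-p)*29.791231] = 24.726558; exercise = 25.275799; V(3,3) = max -> 25.275799
  V(2,0) = exp(-r*dt) * [p*0.000000 + (1-p)*2.585540] = 1.331677; exercise = 0.000000; V(2,0) = max -> 1.331677
  V(2,1) = exp(-r*dt) * [p*2.585540 + (1-p)*13.121653] = 7.984177; exercise = 5.020000; V(2,1) = max -> 7.984177
  V(2,2) = exp(-r*dt) * [p*13.121653 + (1-p)*25.275799] = 19.239695; exercise = 19.788936; V(2,2) = max -> 19.788936
  V(1,0) = exp(-r*dt) * [p*1.331677 + (1-p)*7.984177] = 4.743630; exercise = 0.000000; V(1,0) = max -> 4.743630
  V(1,1) = exp(-r*dt) * [p*7.984177 + (1-p)*19.788936] = 13.977836; exercise = 13.121653; V(1,1) = max -> 13.977836
  V(0,0) = exp(-r*dt) * [p*4.743630 + (1-p)*13.977836] = 9.448381; exercise = 5.020000; V(0,0) = max -> 9.448381


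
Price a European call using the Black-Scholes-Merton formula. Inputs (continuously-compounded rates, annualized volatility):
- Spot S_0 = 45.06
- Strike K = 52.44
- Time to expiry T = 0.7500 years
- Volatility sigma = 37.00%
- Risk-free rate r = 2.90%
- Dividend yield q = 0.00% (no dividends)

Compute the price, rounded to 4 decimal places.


d1 = (ln(S/K) + (r - q + 0.5*sigma^2) * T) / (sigma * sqrt(T)) = -0.24525597
d2 = d1 - sigma * sqrt(T) = -0.56568537
exp(-rT) = 0.97848483; exp(-qT) = 1.00000000
C = S_0 * exp(-qT) * N(d1) - K * exp(-rT) * N(d2)
N(d1) = 0.40312912; N(d2) = 0.28580384
C = 45.0600 * 1.00000000 * 0.40312912 - 52.4400 * 0.97848483 * 0.28580384 = 3.4999

Answer: Price = 3.4999


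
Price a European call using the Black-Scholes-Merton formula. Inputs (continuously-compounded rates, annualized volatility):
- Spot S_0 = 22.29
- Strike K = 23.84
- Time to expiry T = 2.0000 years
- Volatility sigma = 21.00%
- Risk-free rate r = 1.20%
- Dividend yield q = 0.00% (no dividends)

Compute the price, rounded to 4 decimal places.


Answer: Price = 2.2253

Derivation:
d1 = (ln(S/K) + (r - q + 0.5*sigma^2) * T) / (sigma * sqrt(T)) = 0.00294057
d2 = d1 - sigma * sqrt(T) = -0.29404428
exp(-rT) = 0.97628571; exp(-qT) = 1.00000000
C = S_0 * exp(-qT) * N(d1) - K * exp(-rT) * N(d2)
N(d1) = 0.50117312; N(d2) = 0.38436204
C = 22.2900 * 1.00000000 * 0.50117312 - 23.8400 * 0.97628571 * 0.38436204 = 2.2253


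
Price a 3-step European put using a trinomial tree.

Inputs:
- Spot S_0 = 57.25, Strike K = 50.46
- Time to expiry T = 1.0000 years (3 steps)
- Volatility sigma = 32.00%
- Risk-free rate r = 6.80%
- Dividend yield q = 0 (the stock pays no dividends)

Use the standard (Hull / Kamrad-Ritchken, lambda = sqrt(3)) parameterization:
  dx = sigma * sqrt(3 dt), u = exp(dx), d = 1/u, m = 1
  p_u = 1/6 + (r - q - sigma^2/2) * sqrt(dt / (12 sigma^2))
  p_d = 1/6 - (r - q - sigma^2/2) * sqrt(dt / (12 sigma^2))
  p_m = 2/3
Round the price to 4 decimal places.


Answer: Price = V(0,0) = 2.9070

Derivation:
dt = T/N = 0.333333; dx = sigma*sqrt(3*dt) = 0.320000
u = exp(dx) = 1.377128; d = 1/u = 0.726149
p_u = 0.175417, p_m = 0.666667, p_d = 0.157917
Discount per step: exp(-r*dt) = 0.977588
Stock lattice S(k, j) with j the centered position index:
  k=0: S(0,+0) = 57.2500
  k=1: S(1,-1) = 41.5720; S(1,+0) = 57.2500; S(1,+1) = 78.8406
  k=2: S(2,-2) = 30.1875; S(2,-1) = 41.5720; S(2,+0) = 57.2500; S(2,+1) = 78.8406; S(2,+2) = 108.5735
  k=3: S(3,-3) = 21.9206; S(3,-2) = 30.1875; S(3,-1) = 41.5720; S(3,+0) = 57.2500; S(3,+1) = 78.8406; S(3,+2) = 108.5735; S(3,+3) = 149.5196
Terminal payoffs V(N, j) = max(K - S_T, 0):
  V(3,-3) = 28.539382; V(3,-2) = 20.272509; V(3,-1) = 8.887968; V(3,+0) = 0.000000; V(3,+1) = 0.000000; V(3,+2) = 0.000000; V(3,+3) = 0.000000
Backward induction: V(k, j) = exp(-r*dt) * [p_u * V(k+1, j+1) + p_m * V(k+1, j) + p_d * V(k+1, j-1)]
  V(2,-2) = exp(-r*dt) * [p_u*8.887968 + p_m*20.272509 + p_d*28.539382] = 19.142105
  V(2,-1) = exp(-r*dt) * [p_u*0.000000 + p_m*8.887968 + p_d*20.272509] = 8.922134
  V(2,+0) = exp(-r*dt) * [p_u*0.000000 + p_m*0.000000 + p_d*8.887968] = 1.372102
  V(2,+1) = exp(-r*dt) * [p_u*0.000000 + p_m*0.000000 + p_d*0.000000] = 0.000000
  V(2,+2) = exp(-r*dt) * [p_u*0.000000 + p_m*0.000000 + p_d*0.000000] = 0.000000
  V(1,-1) = exp(-r*dt) * [p_u*1.372102 + p_m*8.922134 + p_d*19.142105] = 9.005188
  V(1,+0) = exp(-r*dt) * [p_u*0.000000 + p_m*1.372102 + p_d*8.922134] = 2.271611
  V(1,+1) = exp(-r*dt) * [p_u*0.000000 + p_m*0.000000 + p_d*1.372102] = 0.211822
  V(0,+0) = exp(-r*dt) * [p_u*0.211822 + p_m*2.271611 + p_d*9.005188] = 2.906989


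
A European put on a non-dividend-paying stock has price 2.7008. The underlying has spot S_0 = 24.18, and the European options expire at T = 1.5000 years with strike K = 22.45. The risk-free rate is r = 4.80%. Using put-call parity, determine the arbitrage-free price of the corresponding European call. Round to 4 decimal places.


Put-call parity: C - P = S_0 * exp(-qT) - K * exp(-rT).
S_0 * exp(-qT) = 24.1800 * 1.00000000 = 24.18000000
K * exp(-rT) = 22.4500 * 0.93053090 = 20.89041861
C = P + S*exp(-qT) - K*exp(-rT)
C = 2.7008 + 24.18000000 - 20.89041861 = 5.9904

Answer: Call price = 5.9904


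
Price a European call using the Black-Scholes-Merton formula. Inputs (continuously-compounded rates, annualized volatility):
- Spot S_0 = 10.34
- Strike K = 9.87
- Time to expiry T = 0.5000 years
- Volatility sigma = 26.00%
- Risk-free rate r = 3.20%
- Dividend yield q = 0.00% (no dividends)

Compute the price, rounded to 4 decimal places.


d1 = (ln(S/K) + (r - q + 0.5*sigma^2) * T) / (sigma * sqrt(T)) = 0.43198794
d2 = d1 - sigma * sqrt(T) = 0.24814017
exp(-rT) = 0.98412732; exp(-qT) = 1.00000000
C = S_0 * exp(-qT) * N(d1) - K * exp(-rT) * N(d2)
N(d1) = 0.66712491; N(d2) = 0.59798702
C = 10.3400 * 1.00000000 * 0.66712491 - 9.8700 * 0.98412732 * 0.59798702 = 1.0896

Answer: Price = 1.0896


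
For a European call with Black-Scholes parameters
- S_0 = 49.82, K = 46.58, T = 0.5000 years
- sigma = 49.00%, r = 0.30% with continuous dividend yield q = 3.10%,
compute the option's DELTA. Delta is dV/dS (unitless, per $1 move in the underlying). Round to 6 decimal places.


Answer: Delta = 0.618473

Derivation:
d1 = 0.3269149331; d2 = -0.0195673897
phi(d1) = 0.3781837010; exp(-qT) = 0.9846195068; exp(-rT) = 0.9985011244
N(d1) = 0.6281338869
Delta = exp(-qT) * N(d1) = 0.9846195068 * 0.6281338869 = 0.618473


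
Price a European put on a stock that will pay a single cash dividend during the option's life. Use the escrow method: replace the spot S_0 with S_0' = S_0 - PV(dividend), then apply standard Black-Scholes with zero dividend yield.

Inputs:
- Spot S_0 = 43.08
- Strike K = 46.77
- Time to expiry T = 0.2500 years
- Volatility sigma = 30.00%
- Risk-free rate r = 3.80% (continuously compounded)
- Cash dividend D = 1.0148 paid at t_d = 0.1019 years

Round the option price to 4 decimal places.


PV(D) = D * exp(-r * t_d) = 1.0148 * 0.99613529 = 1.01087809
S_0' = S_0 - PV(D) = 43.0800 - 1.01087809 = 42.06912191
d1 = (ln(S_0'/K) + (r + sigma^2/2)*T) / (sigma*sqrt(T)) = -0.56785298
d2 = d1 - sigma*sqrt(T) = -0.71785298
exp(-rT) = 0.99054498
N(-d1) = 0.71493260; N(-d2) = 0.76357603
P = K * exp(-rT) * N(-d2) - S_0' * N(-d1) = 46.7700 * 0.99054498 * 0.76357603 - 42.06912191 * 0.71493260 = 5.2982

Answer: Price = 5.2982


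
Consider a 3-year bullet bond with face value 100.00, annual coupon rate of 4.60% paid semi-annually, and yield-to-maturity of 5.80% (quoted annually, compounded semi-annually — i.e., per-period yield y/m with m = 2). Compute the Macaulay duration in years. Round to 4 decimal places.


Answer: Macaulay duration = 2.8331 years

Derivation:
Coupon per period c = face * coupon_rate / m = 2.300000
Periods per year m = 2; per-period yield y/m = 0.029000
Number of cashflows N = 6
Cashflows (t years, CF_t, discount factor 1/(1+y/m)^(m*t), PV):
  t = 0.5000: CF_t = 2.300000, DF = 0.971817, PV = 2.235180
  t = 1.0000: CF_t = 2.300000, DF = 0.944429, PV = 2.172186
  t = 1.5000: CF_t = 2.300000, DF = 0.917812, PV = 2.110968
  t = 2.0000: CF_t = 2.300000, DF = 0.891946, PV = 2.051476
  t = 2.5000: CF_t = 2.300000, DF = 0.866808, PV = 1.993659
  t = 3.0000: CF_t = 102.300000, DF = 0.842379, PV = 86.175415
Price P = sum_t PV_t = 96.738885
Macaulay numerator sum_t t * PV_t:
  t * PV_t at t = 0.5000: 1.117590
  t * PV_t at t = 1.0000: 2.172186
  t * PV_t at t = 1.5000: 3.166452
  t * PV_t at t = 2.0000: 4.102951
  t * PV_t at t = 2.5000: 4.984148
  t * PV_t at t = 3.0000: 258.526246
Macaulay duration D = (sum_t t * PV_t) / P = 274.069574 / 96.738885 = 2.833086


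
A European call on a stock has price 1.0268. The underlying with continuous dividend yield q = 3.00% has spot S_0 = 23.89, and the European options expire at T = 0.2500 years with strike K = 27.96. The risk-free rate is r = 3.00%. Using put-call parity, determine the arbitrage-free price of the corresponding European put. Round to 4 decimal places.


Answer: Put price = 5.0664

Derivation:
Put-call parity: C - P = S_0 * exp(-qT) - K * exp(-rT).
S_0 * exp(-qT) = 23.8900 * 0.99252805 = 23.71149523
K * exp(-rT) = 27.9600 * 0.99252805 = 27.75108441
P = C - S*exp(-qT) + K*exp(-rT)
P = 1.0268 - 23.71149523 + 27.75108441 = 5.0664


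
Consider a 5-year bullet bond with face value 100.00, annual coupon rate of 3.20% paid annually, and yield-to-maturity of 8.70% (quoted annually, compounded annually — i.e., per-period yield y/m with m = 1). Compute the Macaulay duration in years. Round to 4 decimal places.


Coupon per period c = face * coupon_rate / m = 3.200000
Periods per year m = 1; per-period yield y/m = 0.087000
Number of cashflows N = 5
Cashflows (t years, CF_t, discount factor 1/(1+y/m)^(m*t), PV):
  t = 1.0000: CF_t = 3.200000, DF = 0.919963, PV = 2.943882
  t = 2.0000: CF_t = 3.200000, DF = 0.846332, PV = 2.708263
  t = 3.0000: CF_t = 3.200000, DF = 0.778595, PV = 2.491503
  t = 4.0000: CF_t = 3.200000, DF = 0.716278, PV = 2.292091
  t = 5.0000: CF_t = 103.200000, DF = 0.658950, PV = 68.003611
Price P = sum_t PV_t = 78.439350
Macaulay numerator sum_t t * PV_t:
  t * PV_t at t = 1.0000: 2.943882
  t * PV_t at t = 2.0000: 5.416527
  t * PV_t at t = 3.0000: 7.474508
  t * PV_t at t = 4.0000: 9.168363
  t * PV_t at t = 5.0000: 340.018057
Macaulay duration D = (sum_t t * PV_t) / P = 365.021337 / 78.439350 = 4.653549

Answer: Macaulay duration = 4.6535 years


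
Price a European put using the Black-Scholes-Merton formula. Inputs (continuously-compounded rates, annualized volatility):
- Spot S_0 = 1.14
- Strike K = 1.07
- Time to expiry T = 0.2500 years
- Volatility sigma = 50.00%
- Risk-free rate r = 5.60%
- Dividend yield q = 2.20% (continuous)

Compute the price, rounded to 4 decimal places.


d1 = (ln(S/K) + (r - q + 0.5*sigma^2) * T) / (sigma * sqrt(T)) = 0.41247846
d2 = d1 - sigma * sqrt(T) = 0.16247846
exp(-rT) = 0.98609754; exp(-qT) = 0.99451510
P = K * exp(-rT) * N(-d2) - S_0 * exp(-qT) * N(-d1)
N(-d1) = 0.33999438; N(-d2) = 0.43546455
P = 1.0700 * 0.98609754 * 0.43546455 - 1.1400 * 0.99451510 * 0.33999438 = 0.0740

Answer: Price = 0.0740


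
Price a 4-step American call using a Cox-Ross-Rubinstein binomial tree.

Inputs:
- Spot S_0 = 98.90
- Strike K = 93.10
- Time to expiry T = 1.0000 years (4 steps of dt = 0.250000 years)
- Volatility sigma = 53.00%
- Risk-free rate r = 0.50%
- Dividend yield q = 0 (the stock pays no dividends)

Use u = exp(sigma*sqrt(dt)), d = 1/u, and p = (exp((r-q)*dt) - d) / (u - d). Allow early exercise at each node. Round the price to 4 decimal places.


Answer: Price = V(0,0) = 23.0141

Derivation:
dt = T/N = 0.250000
u = exp(sigma*sqrt(dt)) = 1.303431; d = 1/u = 0.767206
p = (exp((r-q)*dt) - d) / (u - d) = 0.436468
Discount per step: exp(-r*dt) = 0.998751
Stock lattice S(k, i) with i counting down-moves:
  k=0: S(0,0) = 98.9000
  k=1: S(1,0) = 128.9093; S(1,1) = 75.8767
  k=2: S(2,0) = 168.0244; S(2,1) = 98.9000; S(2,2) = 58.2130
  k=3: S(3,0) = 219.0082; S(3,1) = 128.9093; S(3,2) = 75.8767; S(3,3) = 44.6614
  k=4: S(4,0) = 285.4621; S(4,1) = 168.0244; S(4,2) = 98.9000; S(4,3) = 58.2130; S(4,4) = 34.2645
Terminal payoffs V(N, i) = max(S_T - K, 0):
  V(4,0) = 192.362091; V(4,1) = 74.924405; V(4,2) = 5.800000; V(4,3) = 0.000000; V(4,4) = 0.000000
Backward induction: V(k, i) = exp(-r*dt) * [p * V(k+1, i) + (1-p) * V(k+1, i+1)]; then take max(V_cont, immediate exercise) for American.
  V(3,0) = exp(-r*dt) * [p*192.362091 + (1-p)*74.924405] = 126.024517; exercise = 125.908215; V(3,0) = max -> 126.024517
  V(3,1) = exp(-r*dt) * [p*74.924405 + (1-p)*5.800000] = 35.925626; exercise = 35.809324; V(3,1) = max -> 35.925626
  V(3,2) = exp(-r*dt) * [p*5.800000 + (1-p)*0.000000] = 2.528349; exercise = 0.000000; V(3,2) = max -> 2.528349
  V(3,3) = exp(-r*dt) * [p*0.000000 + (1-p)*0.000000] = 0.000000; exercise = 0.000000; V(3,3) = max -> 0.000000
  V(2,0) = exp(-r*dt) * [p*126.024517 + (1-p)*35.925626] = 75.156865; exercise = 74.924405; V(2,0) = max -> 75.156865
  V(2,1) = exp(-r*dt) * [p*35.925626 + (1-p)*2.528349] = 17.083809; exercise = 5.800000; V(2,1) = max -> 17.083809
  V(2,2) = exp(-r*dt) * [p*2.528349 + (1-p)*0.000000] = 1.102164; exercise = 0.000000; V(2,2) = max -> 1.102164
  V(1,0) = exp(-r*dt) * [p*75.156865 + (1-p)*17.083809] = 42.377809; exercise = 35.809324; V(1,0) = max -> 42.377809
  V(1,1) = exp(-r*dt) * [p*17.083809 + (1-p)*1.102164] = 8.067543; exercise = 0.000000; V(1,1) = max -> 8.067543
  V(0,0) = exp(-r*dt) * [p*42.377809 + (1-p)*8.067543] = 23.014076; exercise = 5.800000; V(0,0) = max -> 23.014076


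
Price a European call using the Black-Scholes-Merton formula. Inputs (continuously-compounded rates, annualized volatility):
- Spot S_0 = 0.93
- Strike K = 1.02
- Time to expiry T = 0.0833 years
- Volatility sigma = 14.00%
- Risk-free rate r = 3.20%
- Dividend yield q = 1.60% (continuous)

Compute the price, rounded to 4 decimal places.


Answer: Price = 0.0002

Derivation:
d1 = (ln(S/K) + (r - q + 0.5*sigma^2) * T) / (sigma * sqrt(T)) = -2.23291611
d2 = d1 - sigma * sqrt(T) = -2.27332255
exp(-rT) = 0.99733795; exp(-qT) = 0.99866809
C = S_0 * exp(-qT) * N(d1) - K * exp(-rT) * N(d2)
N(d1) = 0.01277724; N(d2) = 0.01150337
C = 0.9300 * 0.99866809 * 0.01277724 - 1.0200 * 0.99733795 * 0.01150337 = 0.0002


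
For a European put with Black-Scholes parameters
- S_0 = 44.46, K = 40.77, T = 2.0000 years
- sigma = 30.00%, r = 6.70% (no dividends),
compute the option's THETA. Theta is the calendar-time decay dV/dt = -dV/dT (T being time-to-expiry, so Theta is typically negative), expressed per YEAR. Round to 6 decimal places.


d1 = 0.7321934960; d2 = 0.3079294273
phi(d1) = 0.3051376810; exp(-qT) = 1.0000000000; exp(-rT) = 0.8745900646
Theta = -S*exp(-qT)*phi(d1)*sigma/(2*sqrt(T)) + r*K*exp(-rT)*N(-d2) - q*S*exp(-qT)*N(-d1)
N(-d1) = 0.2320252368; N(-d2) = 0.3790680166; sqrt(T) = 1.4142135624
Term 1 = -44.4600 * 1.0000000000 * 0.3051376810 * 0.3000 / (2 * 1.4142135624) = -1.4389362743
Term 2 = 0.0670 * 40.7700 * 0.8745900646 * 0.3790680166 = 0.9056016320
Term 3 = 0 (no dividend yield, q = 0)
Theta = -1.4389362743 + (0.9056016320) + (0.0000000000) = -0.533335

Answer: Theta = -0.533335


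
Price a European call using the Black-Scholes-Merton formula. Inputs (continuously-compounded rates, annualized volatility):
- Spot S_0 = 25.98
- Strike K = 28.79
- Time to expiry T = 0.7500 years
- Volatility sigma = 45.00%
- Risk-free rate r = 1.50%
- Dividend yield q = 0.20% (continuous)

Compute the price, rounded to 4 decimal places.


Answer: Price = 3.0569

Derivation:
d1 = (ln(S/K) + (r - q + 0.5*sigma^2) * T) / (sigma * sqrt(T)) = -0.04365690
d2 = d1 - sigma * sqrt(T) = -0.43336833
exp(-rT) = 0.98881304; exp(-qT) = 0.99850112
C = S_0 * exp(-qT) * N(d1) - K * exp(-rT) * N(d2)
N(d1) = 0.48258895; N(d2) = 0.33237360
C = 25.9800 * 0.99850112 * 0.48258895 - 28.7900 * 0.98881304 * 0.33237360 = 3.0569


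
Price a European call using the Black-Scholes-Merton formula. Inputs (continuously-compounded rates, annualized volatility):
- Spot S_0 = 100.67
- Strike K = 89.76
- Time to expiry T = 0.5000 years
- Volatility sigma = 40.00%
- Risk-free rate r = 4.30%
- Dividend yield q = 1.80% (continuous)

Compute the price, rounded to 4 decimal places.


Answer: Price = 17.5494

Derivation:
d1 = (ln(S/K) + (r - q + 0.5*sigma^2) * T) / (sigma * sqrt(T)) = 0.59117096
d2 = d1 - sigma * sqrt(T) = 0.30832825
exp(-rT) = 0.97872948; exp(-qT) = 0.99104038
C = S_0 * exp(-qT) * N(d1) - K * exp(-rT) * N(d2)
N(d1) = 0.72279706; N(d2) = 0.62108371
C = 100.6700 * 0.99104038 * 0.72279706 - 89.7600 * 0.97872948 * 0.62108371 = 17.5494


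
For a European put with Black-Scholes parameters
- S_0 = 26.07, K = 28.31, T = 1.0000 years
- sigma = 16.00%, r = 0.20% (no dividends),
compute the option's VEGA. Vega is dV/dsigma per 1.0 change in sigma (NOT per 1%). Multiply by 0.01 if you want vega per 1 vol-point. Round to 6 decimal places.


Answer: Vega = 9.511624

Derivation:
d1 = -0.4226866949; d2 = -0.5826866949
phi(d1) = 0.3648494216; exp(-qT) = 1.0000000000; exp(-rT) = 0.9980019987
Vega = S * exp(-qT) * phi(d1) * sqrt(T) = 26.0700 * 1.0000000000 * 0.3648494216 * 1.0000000000 = 9.511624


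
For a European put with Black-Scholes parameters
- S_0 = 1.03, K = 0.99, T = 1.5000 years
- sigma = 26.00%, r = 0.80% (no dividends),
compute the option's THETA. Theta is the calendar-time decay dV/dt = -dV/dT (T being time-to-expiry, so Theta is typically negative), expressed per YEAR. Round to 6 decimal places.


Answer: Theta = -0.037518

Derivation:
d1 = 0.3212886979; d2 = 0.0028550313
phi(d1) = 0.3788739379; exp(-qT) = 1.0000000000; exp(-rT) = 0.9880717129
Theta = -S*exp(-qT)*phi(d1)*sigma/(2*sqrt(T)) + r*K*exp(-rT)*N(-d2) - q*S*exp(-qT)*N(-d1)
N(-d1) = 0.3739958103; N(-d2) = 0.4988610088; sqrt(T) = 1.2247448714
Term 1 = -1.0300 * 1.0000000000 * 0.3788739379 * 0.2600 / (2 * 1.2247448714) = -0.0414218679
Term 2 = 0.0080 * 0.9900 * 0.9880717129 * 0.4988610088 = 0.0039038508
Term 3 = 0 (no dividend yield, q = 0)
Theta = -0.0414218679 + (0.0039038508) + (0.0000000000) = -0.037518


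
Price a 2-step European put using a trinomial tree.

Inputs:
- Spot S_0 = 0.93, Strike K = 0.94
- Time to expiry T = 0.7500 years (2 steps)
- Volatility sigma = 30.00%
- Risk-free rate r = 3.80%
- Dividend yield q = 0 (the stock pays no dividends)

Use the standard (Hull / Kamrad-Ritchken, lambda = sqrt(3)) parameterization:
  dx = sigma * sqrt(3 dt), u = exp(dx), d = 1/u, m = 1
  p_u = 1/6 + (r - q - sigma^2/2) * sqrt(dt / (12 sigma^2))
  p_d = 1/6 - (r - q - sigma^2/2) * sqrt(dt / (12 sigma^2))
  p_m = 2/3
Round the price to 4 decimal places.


Answer: Price = V(0,0) = 0.0759

Derivation:
dt = T/N = 0.375000; dx = sigma*sqrt(3*dt) = 0.318198
u = exp(dx) = 1.374648; d = 1/u = 0.727459
p_u = 0.162542, p_m = 0.666667, p_d = 0.170791
Discount per step: exp(-r*dt) = 0.985851
Stock lattice S(k, j) with j the centered position index:
  k=0: S(0,+0) = 0.9300
  k=1: S(1,-1) = 0.6765; S(1,+0) = 0.9300; S(1,+1) = 1.2784
  k=2: S(2,-2) = 0.4922; S(2,-1) = 0.6765; S(2,+0) = 0.9300; S(2,+1) = 1.2784; S(2,+2) = 1.7574
Terminal payoffs V(N, j) = max(K - S_T, 0):
  V(2,-2) = 0.447848; V(2,-1) = 0.263463; V(2,+0) = 0.010000; V(2,+1) = 0.000000; V(2,+2) = 0.000000
Backward induction: V(k, j) = exp(-r*dt) * [p_u * V(k+1, j+1) + p_m * V(k+1, j) + p_d * V(k+1, j-1)]
  V(1,-1) = exp(-r*dt) * [p_u*0.010000 + p_m*0.263463 + p_d*0.447848] = 0.250166
  V(1,+0) = exp(-r*dt) * [p_u*0.000000 + p_m*0.010000 + p_d*0.263463] = 0.050933
  V(1,+1) = exp(-r*dt) * [p_u*0.000000 + p_m*0.000000 + p_d*0.010000] = 0.001684
  V(0,+0) = exp(-r*dt) * [p_u*0.001684 + p_m*0.050933 + p_d*0.250166] = 0.075866


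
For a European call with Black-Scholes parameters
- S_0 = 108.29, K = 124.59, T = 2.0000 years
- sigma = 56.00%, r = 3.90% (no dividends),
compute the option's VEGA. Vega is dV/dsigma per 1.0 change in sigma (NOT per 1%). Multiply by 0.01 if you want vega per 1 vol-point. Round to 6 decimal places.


d1 = 0.3174208242; d2 = -0.4745387708
phi(d1) = 0.3793422212; exp(-qT) = 1.0000000000; exp(-rT) = 0.9249644265
Vega = S * exp(-qT) * phi(d1) * sqrt(T) = 108.2900 * 1.0000000000 * 0.3793422212 * 1.4142135624 = 58.094435

Answer: Vega = 58.094435


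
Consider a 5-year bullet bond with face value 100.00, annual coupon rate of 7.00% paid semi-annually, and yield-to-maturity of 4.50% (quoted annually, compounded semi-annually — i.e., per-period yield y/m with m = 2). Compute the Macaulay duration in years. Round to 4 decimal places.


Coupon per period c = face * coupon_rate / m = 3.500000
Periods per year m = 2; per-period yield y/m = 0.022500
Number of cashflows N = 10
Cashflows (t years, CF_t, discount factor 1/(1+y/m)^(m*t), PV):
  t = 0.5000: CF_t = 3.500000, DF = 0.977995, PV = 3.422983
  t = 1.0000: CF_t = 3.500000, DF = 0.956474, PV = 3.347661
  t = 1.5000: CF_t = 3.500000, DF = 0.935427, PV = 3.273996
  t = 2.0000: CF_t = 3.500000, DF = 0.914843, PV = 3.201952
  t = 2.5000: CF_t = 3.500000, DF = 0.894712, PV = 3.131493
  t = 3.0000: CF_t = 3.500000, DF = 0.875024, PV = 3.062585
  t = 3.5000: CF_t = 3.500000, DF = 0.855769, PV = 2.995193
  t = 4.0000: CF_t = 3.500000, DF = 0.836938, PV = 2.929284
  t = 4.5000: CF_t = 3.500000, DF = 0.818522, PV = 2.864826
  t = 5.0000: CF_t = 103.500000, DF = 0.800510, PV = 82.852799
Price P = sum_t PV_t = 111.082770
Macaulay numerator sum_t t * PV_t:
  t * PV_t at t = 0.5000: 1.711491
  t * PV_t at t = 1.0000: 3.347661
  t * PV_t at t = 1.5000: 4.910993
  t * PV_t at t = 2.0000: 6.403903
  t * PV_t at t = 2.5000: 7.828733
  t * PV_t at t = 3.0000: 9.187755
  t * PV_t at t = 3.5000: 10.483176
  t * PV_t at t = 4.0000: 11.717137
  t * PV_t at t = 4.5000: 12.891715
  t * PV_t at t = 5.0000: 414.263993
Macaulay duration D = (sum_t t * PV_t) / P = 482.746558 / 111.082770 = 4.345827

Answer: Macaulay duration = 4.3458 years


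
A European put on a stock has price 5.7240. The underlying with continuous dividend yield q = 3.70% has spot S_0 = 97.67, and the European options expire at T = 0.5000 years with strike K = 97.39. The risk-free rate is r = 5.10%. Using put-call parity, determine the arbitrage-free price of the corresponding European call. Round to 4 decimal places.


Put-call parity: C - P = S_0 * exp(-qT) - K * exp(-rT).
S_0 * exp(-qT) = 97.6700 * 0.98167007 = 95.87971619
K * exp(-rT) = 97.3900 * 0.97482238 = 94.93795149
C = P + S*exp(-qT) - K*exp(-rT)
C = 5.7240 + 95.87971619 - 94.93795149 = 6.6658

Answer: Call price = 6.6658


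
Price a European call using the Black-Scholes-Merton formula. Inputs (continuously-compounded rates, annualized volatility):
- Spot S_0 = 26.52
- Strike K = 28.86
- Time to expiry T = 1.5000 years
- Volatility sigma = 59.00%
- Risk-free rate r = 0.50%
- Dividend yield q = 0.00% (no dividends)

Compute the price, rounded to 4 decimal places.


d1 = (ln(S/K) + (r - q + 0.5*sigma^2) * T) / (sigma * sqrt(T)) = 0.25466059
d2 = d1 - sigma * sqrt(T) = -0.46793888
exp(-rT) = 0.99252805; exp(-qT) = 1.00000000
C = S_0 * exp(-qT) * N(d1) - K * exp(-rT) * N(d2)
N(d1) = 0.60050737; N(d2) = 0.31991415
C = 26.5200 * 1.00000000 * 0.60050737 - 28.8600 * 0.99252805 * 0.31991415 = 6.7617

Answer: Price = 6.7617


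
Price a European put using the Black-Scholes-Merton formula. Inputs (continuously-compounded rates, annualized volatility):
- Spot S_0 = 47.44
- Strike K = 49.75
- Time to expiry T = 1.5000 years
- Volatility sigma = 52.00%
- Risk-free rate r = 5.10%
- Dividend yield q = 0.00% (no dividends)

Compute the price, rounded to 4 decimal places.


Answer: Price = 11.0182

Derivation:
d1 = (ln(S/K) + (r - q + 0.5*sigma^2) * T) / (sigma * sqrt(T)) = 0.36389885
d2 = d1 - sigma * sqrt(T) = -0.27296848
exp(-rT) = 0.92635291; exp(-qT) = 1.00000000
P = K * exp(-rT) * N(-d2) - S_0 * exp(-qT) * N(-d1)
N(-d1) = 0.35796677; N(-d2) = 0.60756128
P = 49.7500 * 0.92635291 * 0.60756128 - 47.4400 * 1.00000000 * 0.35796677 = 11.0182


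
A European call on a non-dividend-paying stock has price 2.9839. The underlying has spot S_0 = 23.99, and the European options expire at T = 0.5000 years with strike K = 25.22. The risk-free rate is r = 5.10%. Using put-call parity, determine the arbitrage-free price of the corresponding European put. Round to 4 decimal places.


Answer: Put price = 3.5789

Derivation:
Put-call parity: C - P = S_0 * exp(-qT) - K * exp(-rT).
S_0 * exp(-qT) = 23.9900 * 1.00000000 = 23.99000000
K * exp(-rT) = 25.2200 * 0.97482238 = 24.58502040
P = C - S*exp(-qT) + K*exp(-rT)
P = 2.9839 - 23.99000000 + 24.58502040 = 3.5789


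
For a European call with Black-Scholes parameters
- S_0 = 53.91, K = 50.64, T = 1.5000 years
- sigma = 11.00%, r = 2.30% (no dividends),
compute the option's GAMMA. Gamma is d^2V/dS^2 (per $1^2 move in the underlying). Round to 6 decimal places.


d1 = 0.7879133487; d2 = 0.6531914129
phi(d1) = 0.2924848947; exp(-qT) = 1.0000000000; exp(-rT) = 0.9660883397
Gamma = exp(-qT) * phi(d1) / (S * sigma * sqrt(T)) = 1.0000000000 * 0.2924848947 / (53.9100 * 0.1100 * 1.2247448714) = 0.040271

Answer: Gamma = 0.040271


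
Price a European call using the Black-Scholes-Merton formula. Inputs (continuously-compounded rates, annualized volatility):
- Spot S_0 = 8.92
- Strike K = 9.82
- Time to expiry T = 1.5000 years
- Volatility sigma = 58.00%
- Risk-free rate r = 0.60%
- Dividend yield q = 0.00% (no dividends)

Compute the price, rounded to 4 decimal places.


Answer: Price = 2.2010

Derivation:
d1 = (ln(S/K) + (r - q + 0.5*sigma^2) * T) / (sigma * sqrt(T)) = 0.23252531
d2 = d1 - sigma * sqrt(T) = -0.47782672
exp(-rT) = 0.99104038; exp(-qT) = 1.00000000
C = S_0 * exp(-qT) * N(d1) - K * exp(-rT) * N(d2)
N(d1) = 0.59193498; N(d2) = 0.31638677
C = 8.9200 * 1.00000000 * 0.59193498 - 9.8200 * 0.99104038 * 0.31638677 = 2.2010


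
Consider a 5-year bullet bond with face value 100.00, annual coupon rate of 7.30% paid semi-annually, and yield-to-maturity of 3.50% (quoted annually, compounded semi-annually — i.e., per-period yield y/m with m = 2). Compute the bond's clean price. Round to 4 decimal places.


Answer: Price = 117.2923

Derivation:
Coupon per period c = face * coupon_rate / m = 3.650000
Periods per year m = 2; per-period yield y/m = 0.017500
Number of cashflows N = 10
Cashflows (t years, CF_t, discount factor 1/(1+y/m)^(m*t), PV):
  t = 0.5000: CF_t = 3.650000, DF = 0.982801, PV = 3.587224
  t = 1.0000: CF_t = 3.650000, DF = 0.965898, PV = 3.525527
  t = 1.5000: CF_t = 3.650000, DF = 0.949285, PV = 3.464891
  t = 2.0000: CF_t = 3.650000, DF = 0.932959, PV = 3.405299
  t = 2.5000: CF_t = 3.650000, DF = 0.916913, PV = 3.346731
  t = 3.0000: CF_t = 3.650000, DF = 0.901143, PV = 3.289170
  t = 3.5000: CF_t = 3.650000, DF = 0.885644, PV = 3.232600
  t = 4.0000: CF_t = 3.650000, DF = 0.870412, PV = 3.177002
  t = 4.5000: CF_t = 3.650000, DF = 0.855441, PV = 3.122361
  t = 5.0000: CF_t = 103.650000, DF = 0.840729, PV = 87.141519
Price P = sum_t PV_t = 117.292324


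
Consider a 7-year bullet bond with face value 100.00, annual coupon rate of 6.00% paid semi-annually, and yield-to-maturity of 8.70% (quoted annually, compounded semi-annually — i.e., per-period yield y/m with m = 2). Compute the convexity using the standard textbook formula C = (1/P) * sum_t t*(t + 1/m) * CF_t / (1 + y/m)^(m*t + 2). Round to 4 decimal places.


Coupon per period c = face * coupon_rate / m = 3.000000
Periods per year m = 2; per-period yield y/m = 0.043500
Number of cashflows N = 14
Cashflows (t years, CF_t, discount factor 1/(1+y/m)^(m*t), PV):
  t = 0.5000: CF_t = 3.000000, DF = 0.958313, PV = 2.874940
  t = 1.0000: CF_t = 3.000000, DF = 0.918365, PV = 2.755094
  t = 1.5000: CF_t = 3.000000, DF = 0.880081, PV = 2.640243
  t = 2.0000: CF_t = 3.000000, DF = 0.843393, PV = 2.530180
  t = 2.5000: CF_t = 3.000000, DF = 0.808235, PV = 2.424705
  t = 3.0000: CF_t = 3.000000, DF = 0.774543, PV = 2.323628
  t = 3.5000: CF_t = 3.000000, DF = 0.742254, PV = 2.226763
  t = 4.0000: CF_t = 3.000000, DF = 0.711312, PV = 2.133937
  t = 4.5000: CF_t = 3.000000, DF = 0.681660, PV = 2.044981
  t = 5.0000: CF_t = 3.000000, DF = 0.653244, PV = 1.959732
  t = 5.5000: CF_t = 3.000000, DF = 0.626013, PV = 1.878038
  t = 6.0000: CF_t = 3.000000, DF = 0.599916, PV = 1.799748
  t = 6.5000: CF_t = 3.000000, DF = 0.574908, PV = 1.724723
  t = 7.0000: CF_t = 103.000000, DF = 0.550942, PV = 56.746996
Price P = sum_t PV_t = 86.063708
Convexity numerator sum_t t*(t + 1/m) * CF_t / (1+y/m)^(m*t + 2):
  t = 0.5000: term = 1.320121
  t = 1.0000: term = 3.795270
  t = 1.5000: term = 7.274116
  t = 2.0000: term = 11.618138
  t = 2.5000: term = 16.700726
  t = 3.0000: term = 22.406340
  t = 3.5000: term = 28.629727
  t = 4.0000: term = 35.275179
  t = 4.5000: term = 42.255844
  t = 5.0000: term = 49.493083
  t = 5.5000: term = 56.915860
  t = 6.0000: term = 64.460180
  t = 6.5000: term = 72.068561
  t = 7.0000: term = 2736.007438
Convexity = (1/P) * sum = 3148.220585 / 86.063708 = 36.580118

Answer: Convexity = 36.5801


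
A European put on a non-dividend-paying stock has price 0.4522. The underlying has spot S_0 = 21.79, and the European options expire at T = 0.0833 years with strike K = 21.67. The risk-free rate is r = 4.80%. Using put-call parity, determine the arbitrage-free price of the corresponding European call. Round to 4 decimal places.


Put-call parity: C - P = S_0 * exp(-qT) - K * exp(-rT).
S_0 * exp(-qT) = 21.7900 * 1.00000000 = 21.79000000
K * exp(-rT) = 21.6700 * 0.99600958 = 21.58352766
C = P + S*exp(-qT) - K*exp(-rT)
C = 0.4522 + 21.79000000 - 21.58352766 = 0.6587

Answer: Call price = 0.6587


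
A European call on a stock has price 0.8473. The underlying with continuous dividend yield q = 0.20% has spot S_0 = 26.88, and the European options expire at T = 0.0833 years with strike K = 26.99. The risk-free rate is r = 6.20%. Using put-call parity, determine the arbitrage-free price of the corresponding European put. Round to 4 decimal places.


Put-call parity: C - P = S_0 * exp(-qT) - K * exp(-rT).
S_0 * exp(-qT) = 26.8800 * 0.99983341 = 26.87552217
K * exp(-rT) = 26.9900 * 0.99484871 = 26.85096678
P = C - S*exp(-qT) + K*exp(-rT)
P = 0.8473 - 26.87552217 + 26.85096678 = 0.8227

Answer: Put price = 0.8227


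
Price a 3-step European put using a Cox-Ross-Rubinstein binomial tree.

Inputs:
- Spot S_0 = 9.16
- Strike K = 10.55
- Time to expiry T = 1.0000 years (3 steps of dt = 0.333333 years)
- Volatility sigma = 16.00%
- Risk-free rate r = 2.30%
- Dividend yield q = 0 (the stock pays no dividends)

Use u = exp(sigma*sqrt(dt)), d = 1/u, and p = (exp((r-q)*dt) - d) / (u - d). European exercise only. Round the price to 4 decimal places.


dt = T/N = 0.333333
u = exp(sigma*sqrt(dt)) = 1.096777; d = 1/u = 0.911762
p = (exp((r-q)*dt) - d) / (u - d) = 0.518520
Discount per step: exp(-r*dt) = 0.992363
Stock lattice S(k, i) with i counting down-moves:
  k=0: S(0,0) = 9.1600
  k=1: S(1,0) = 10.0465; S(1,1) = 8.3517
  k=2: S(2,0) = 11.0187; S(2,1) = 9.1600; S(2,2) = 7.6148
  k=3: S(3,0) = 12.0851; S(3,1) = 10.0465; S(3,2) = 8.3517; S(3,3) = 6.9429
Terminal payoffs V(N, i) = max(K - S_T, 0):
  V(3,0) = 0.000000; V(3,1) = 0.503521; V(3,2) = 2.198258; V(3,3) = 3.607110
Backward induction: V(k, i) = exp(-r*dt) * [p * V(k+1, i) + (1-p) * V(k+1, i+1)].
  V(2,0) = exp(-r*dt) * [p*0.000000 + (1-p)*0.503521] = 0.240584
  V(2,1) = exp(-r*dt) * [p*0.503521 + (1-p)*2.198258] = 1.309426
  V(2,2) = exp(-r*dt) * [p*2.198258 + (1-p)*3.607110] = 2.854623
  V(1,0) = exp(-r*dt) * [p*0.240584 + (1-p)*1.309426] = 0.749442
  V(1,1) = exp(-r*dt) * [p*1.309426 + (1-p)*2.854623] = 2.037725
  V(0,0) = exp(-r*dt) * [p*0.749442 + (1-p)*2.037725] = 1.359264

Answer: Price = V(0,0) = 1.3593
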